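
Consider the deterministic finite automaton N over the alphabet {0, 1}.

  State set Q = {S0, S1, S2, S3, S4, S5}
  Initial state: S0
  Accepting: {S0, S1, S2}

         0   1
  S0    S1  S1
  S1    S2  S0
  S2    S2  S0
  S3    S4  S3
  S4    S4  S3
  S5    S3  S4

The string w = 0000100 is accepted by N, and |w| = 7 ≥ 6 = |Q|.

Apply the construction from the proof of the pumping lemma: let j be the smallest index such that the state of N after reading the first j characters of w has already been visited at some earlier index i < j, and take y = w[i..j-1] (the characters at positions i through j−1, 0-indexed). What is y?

Run of N on w = 0 0 0 0 1 0 0:
  step 0: S0  (start)
  step 1: S1  (read 0: S0→S1)
  step 2: S2  (read 0: S1→S2)
  step 3: S2  (read 0: S2→S2)   ← first repeat (S2 seen earlier)
  step 4: S2  (read 0: S2→S2)
  step 5: S0  (read 1: S2→S0)
  step 6: S1  (read 0: S0→S1)
  step 7: S2  (read 0: S1→S2)

So i = 2, j = 3, giving x = w[0:2] = 00, y = w[2:3] = 0, z = w[3:7] = 0100.
Check: |xy| = 3 ≤ 6 and |y| = 1 ≥ 1. Reading y takes N from S2 back to S2, so every xyⁱz is accepted.

0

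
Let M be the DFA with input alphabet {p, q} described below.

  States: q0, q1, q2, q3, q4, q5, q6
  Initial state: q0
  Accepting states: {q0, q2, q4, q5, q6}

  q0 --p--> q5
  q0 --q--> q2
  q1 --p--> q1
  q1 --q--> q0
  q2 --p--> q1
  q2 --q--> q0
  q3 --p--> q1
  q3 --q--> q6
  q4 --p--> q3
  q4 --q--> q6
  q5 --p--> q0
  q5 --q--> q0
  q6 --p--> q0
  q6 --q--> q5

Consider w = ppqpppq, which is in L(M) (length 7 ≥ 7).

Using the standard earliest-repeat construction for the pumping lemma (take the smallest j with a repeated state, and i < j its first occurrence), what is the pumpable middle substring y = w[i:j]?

Run of M on w = p p q p p p q:
  step 0: q0  (start)
  step 1: q5  (read p: q0→q5)
  step 2: q0  (read p: q5→q0)   ← first repeat (q0 seen earlier)
  step 3: q2  (read q: q0→q2)
  step 4: q1  (read p: q2→q1)
  step 5: q1  (read p: q1→q1)
  step 6: q1  (read p: q1→q1)
  step 7: q0  (read q: q1→q0)

So i = 0, j = 2, giving x = w[0:0] = ε, y = w[0:2] = pp, z = w[2:7] = qpppq.
Check: |xy| = 2 ≤ 7 and |y| = 2 ≥ 1. Reading y takes M from q0 back to q0, so every xyⁱz is accepted.
The DFA has 7 states, so the proof of the pumping lemma guarantees a repeated state among the first 7+1 visited; the segment between the two visits is the pumpable y.

pp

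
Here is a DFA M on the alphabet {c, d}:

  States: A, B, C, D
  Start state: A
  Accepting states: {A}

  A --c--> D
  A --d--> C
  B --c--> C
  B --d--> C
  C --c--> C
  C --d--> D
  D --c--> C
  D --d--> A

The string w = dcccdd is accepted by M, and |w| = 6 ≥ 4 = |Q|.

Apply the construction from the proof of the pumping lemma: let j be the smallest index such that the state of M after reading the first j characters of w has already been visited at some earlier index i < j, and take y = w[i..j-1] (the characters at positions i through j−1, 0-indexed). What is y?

Run of M on w = d c c c d d:
  step 0: A  (start)
  step 1: C  (read d: A→C)
  step 2: C  (read c: C→C)   ← first repeat (C seen earlier)
  step 3: C  (read c: C→C)
  step 4: C  (read c: C→C)
  step 5: D  (read d: C→D)
  step 6: A  (read d: D→A)

So i = 1, j = 2, giving x = w[0:1] = d, y = w[1:2] = c, z = w[2:6] = ccdd.
Check: |xy| = 2 ≤ 4 and |y| = 1 ≥ 1. Reading y takes M from C back to C, so every xyⁱz is accepted.
Pumping length from the standard proof: p = 4 (the number of states). The repeated state found above gives |xy| = j ≤ 4 and |y| = j − i ≥ 1.

c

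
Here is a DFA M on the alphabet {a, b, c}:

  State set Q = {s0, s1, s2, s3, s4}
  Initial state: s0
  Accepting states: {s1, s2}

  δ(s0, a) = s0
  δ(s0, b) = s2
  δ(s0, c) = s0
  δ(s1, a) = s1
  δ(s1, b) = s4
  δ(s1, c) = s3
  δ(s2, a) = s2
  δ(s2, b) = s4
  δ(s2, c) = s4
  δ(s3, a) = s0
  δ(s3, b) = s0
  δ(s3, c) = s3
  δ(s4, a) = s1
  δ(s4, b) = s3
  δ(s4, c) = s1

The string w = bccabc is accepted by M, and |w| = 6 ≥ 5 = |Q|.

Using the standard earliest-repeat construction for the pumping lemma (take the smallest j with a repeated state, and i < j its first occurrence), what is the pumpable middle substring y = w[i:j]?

a

Run of M on w = b c c a b c:
  step 0: s0  (start)
  step 1: s2  (read b: s0→s2)
  step 2: s4  (read c: s2→s4)
  step 3: s1  (read c: s4→s1)
  step 4: s1  (read a: s1→s1)   ← first repeat (s1 seen earlier)
  step 5: s4  (read b: s1→s4)
  step 6: s1  (read c: s4→s1)

So i = 3, j = 4, giving x = w[0:3] = bcc, y = w[3:4] = a, z = w[4:6] = bc.
Check: |xy| = 4 ≤ 5 and |y| = 1 ≥ 1. Reading y takes M from s1 back to s1, so every xyⁱz is accepted.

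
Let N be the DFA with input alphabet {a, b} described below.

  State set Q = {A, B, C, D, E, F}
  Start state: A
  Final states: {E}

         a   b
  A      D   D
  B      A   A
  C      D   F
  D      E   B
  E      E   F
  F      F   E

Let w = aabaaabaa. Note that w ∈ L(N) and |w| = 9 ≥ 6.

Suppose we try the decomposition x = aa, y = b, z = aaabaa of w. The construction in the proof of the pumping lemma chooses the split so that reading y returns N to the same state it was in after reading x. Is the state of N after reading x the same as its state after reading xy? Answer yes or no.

no

State sequence: A -a-> D -a-> E -b-> F

After x (step 2): E. After xy (step 3): F.
They differ (E ≠ F), so y is not a cycle from the state after x; this split is not the one the pumping-lemma construction produces, and pumping y need not keep the string in L(N).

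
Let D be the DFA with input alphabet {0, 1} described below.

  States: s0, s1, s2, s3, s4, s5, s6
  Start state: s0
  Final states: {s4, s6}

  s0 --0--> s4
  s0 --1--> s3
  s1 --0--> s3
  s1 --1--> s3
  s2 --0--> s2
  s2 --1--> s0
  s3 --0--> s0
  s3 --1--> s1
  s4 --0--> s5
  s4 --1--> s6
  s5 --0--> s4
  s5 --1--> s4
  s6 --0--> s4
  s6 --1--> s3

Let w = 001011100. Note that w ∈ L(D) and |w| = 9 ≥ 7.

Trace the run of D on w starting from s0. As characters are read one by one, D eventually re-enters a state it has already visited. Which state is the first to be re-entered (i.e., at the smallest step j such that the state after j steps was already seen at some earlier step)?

Run of D on w = 0 0 1 0 1 1 1 0 0:
  step 0: s0  (start)
  step 1: s4  (read 0: s0→s4)
  step 2: s5  (read 0: s4→s5)
  step 3: s4  (read 1: s5→s4)   ← first repeat (s4 seen earlier)
  step 4: s5  (read 0: s4→s5)
  step 5: s4  (read 1: s5→s4)
  step 6: s6  (read 1: s4→s6)
  step 7: s3  (read 1: s6→s3)
  step 8: s0  (read 0: s3→s0)
  step 9: s4  (read 0: s0→s4)

The earliest repeat is at step j = 3: D is in s4, which it already visited at step i = 1.
With |Q| = 7, pigeonhole forces a state repeat no later than step 7; the substring read between the first and second visits to that state can be pumped.

s4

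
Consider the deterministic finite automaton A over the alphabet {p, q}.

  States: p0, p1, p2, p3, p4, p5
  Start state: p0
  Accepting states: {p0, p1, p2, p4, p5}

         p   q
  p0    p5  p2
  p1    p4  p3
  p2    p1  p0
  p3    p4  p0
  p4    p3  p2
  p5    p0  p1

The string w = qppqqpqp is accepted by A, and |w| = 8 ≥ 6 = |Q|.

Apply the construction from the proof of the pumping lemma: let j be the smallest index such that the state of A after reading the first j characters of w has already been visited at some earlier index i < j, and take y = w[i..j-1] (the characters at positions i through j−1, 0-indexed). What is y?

ppq

State sequence: p0 -q-> p2 -p-> p1 -p-> p4 -q-> p2 -q-> p0 -p-> p5 -q-> p1 -p-> p4
First repeat at step 4: p2 was already visited.

So i = 1, j = 4, giving x = w[0:1] = q, y = w[1:4] = ppq, z = w[4:8] = qpqp.
Check: |xy| = 4 ≤ 6 and |y| = 3 ≥ 1. Reading y takes A from p2 back to p2, so every xyⁱz is accepted.
The DFA has 6 states, so the proof of the pumping lemma guarantees a repeated state among the first 6+1 visited; the segment between the two visits is the pumpable y.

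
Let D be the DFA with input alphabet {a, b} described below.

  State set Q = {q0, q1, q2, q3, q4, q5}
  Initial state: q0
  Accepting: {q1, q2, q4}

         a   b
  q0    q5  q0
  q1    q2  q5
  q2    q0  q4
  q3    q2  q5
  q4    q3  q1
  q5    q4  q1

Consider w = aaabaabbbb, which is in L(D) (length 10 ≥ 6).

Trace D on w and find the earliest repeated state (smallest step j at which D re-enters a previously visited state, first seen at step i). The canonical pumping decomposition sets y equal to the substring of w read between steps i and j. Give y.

aab

State sequence: q0 -a-> q5 -a-> q4 -a-> q3 -b-> q5 -a-> q4 -a-> q3 -b-> q5 -b-> q1 -b-> q5 -b-> q1
First repeat at step 4: q5 was already visited.

So i = 1, j = 4, giving x = w[0:1] = a, y = w[1:4] = aab, z = w[4:10] = aabbbb.
Check: |xy| = 4 ≤ 6 and |y| = 3 ≥ 1. Reading y takes D from q5 back to q5, so every xyⁱz is accepted.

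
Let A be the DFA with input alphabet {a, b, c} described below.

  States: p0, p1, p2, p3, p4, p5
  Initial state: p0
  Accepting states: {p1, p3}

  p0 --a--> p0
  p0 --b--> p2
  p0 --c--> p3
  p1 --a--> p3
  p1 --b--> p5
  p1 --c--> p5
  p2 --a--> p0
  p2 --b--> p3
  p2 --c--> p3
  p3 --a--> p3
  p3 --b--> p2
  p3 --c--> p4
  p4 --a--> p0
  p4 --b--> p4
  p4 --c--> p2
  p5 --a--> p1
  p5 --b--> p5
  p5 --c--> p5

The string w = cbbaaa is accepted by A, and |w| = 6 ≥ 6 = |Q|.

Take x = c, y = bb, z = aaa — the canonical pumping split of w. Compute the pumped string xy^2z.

cbbbbaaa

xy^2z = c·bb·bb·aaa = cbbbbaaa.
Reading y = bb takes A from p3 back to p3, so after x·y·y the machine is still in p3, and z then leads to the accepting state p3. Hence cbbbbaaa ∈ L(A).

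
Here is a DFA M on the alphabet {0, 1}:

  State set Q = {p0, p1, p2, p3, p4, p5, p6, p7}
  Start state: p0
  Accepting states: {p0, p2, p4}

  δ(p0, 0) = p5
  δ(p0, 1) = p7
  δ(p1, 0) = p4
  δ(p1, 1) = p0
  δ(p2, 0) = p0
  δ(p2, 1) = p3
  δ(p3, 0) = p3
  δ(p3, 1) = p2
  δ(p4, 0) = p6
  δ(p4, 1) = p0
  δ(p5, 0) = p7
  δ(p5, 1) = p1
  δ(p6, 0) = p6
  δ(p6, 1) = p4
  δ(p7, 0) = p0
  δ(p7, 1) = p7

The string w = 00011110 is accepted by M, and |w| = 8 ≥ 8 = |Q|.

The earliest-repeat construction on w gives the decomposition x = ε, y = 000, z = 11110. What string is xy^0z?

11110

xy⁰z = xz = ε·11110 = 11110.
Reading y = 000 takes M from p0 back to p0, so after x the machine is still in p0, and z then leads to the accepting state p0. Hence 11110 ∈ L(M).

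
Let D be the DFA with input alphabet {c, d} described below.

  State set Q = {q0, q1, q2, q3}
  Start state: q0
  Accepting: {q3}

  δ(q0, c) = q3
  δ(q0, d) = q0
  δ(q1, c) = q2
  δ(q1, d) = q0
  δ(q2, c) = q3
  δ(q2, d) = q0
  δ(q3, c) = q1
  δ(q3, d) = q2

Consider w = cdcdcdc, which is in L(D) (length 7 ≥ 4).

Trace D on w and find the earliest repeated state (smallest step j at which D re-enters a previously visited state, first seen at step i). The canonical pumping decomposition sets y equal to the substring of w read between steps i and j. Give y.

Run of D on w = c d c d c d c:
  step 0: q0  (start)
  step 1: q3  (read c: q0→q3)
  step 2: q2  (read d: q3→q2)
  step 3: q3  (read c: q2→q3)   ← first repeat (q3 seen earlier)
  step 4: q2  (read d: q3→q2)
  step 5: q3  (read c: q2→q3)
  step 6: q2  (read d: q3→q2)
  step 7: q3  (read c: q2→q3)

So i = 1, j = 3, giving x = w[0:1] = c, y = w[1:3] = dc, z = w[3:7] = dcdc.
Check: |xy| = 3 ≤ 4 and |y| = 2 ≥ 1. Reading y takes D from q3 back to q3, so every xyⁱz is accepted.
With |Q| = 4, pigeonhole forces a state repeat no later than step 4; the substring read between the first and second visits to that state can be pumped.

dc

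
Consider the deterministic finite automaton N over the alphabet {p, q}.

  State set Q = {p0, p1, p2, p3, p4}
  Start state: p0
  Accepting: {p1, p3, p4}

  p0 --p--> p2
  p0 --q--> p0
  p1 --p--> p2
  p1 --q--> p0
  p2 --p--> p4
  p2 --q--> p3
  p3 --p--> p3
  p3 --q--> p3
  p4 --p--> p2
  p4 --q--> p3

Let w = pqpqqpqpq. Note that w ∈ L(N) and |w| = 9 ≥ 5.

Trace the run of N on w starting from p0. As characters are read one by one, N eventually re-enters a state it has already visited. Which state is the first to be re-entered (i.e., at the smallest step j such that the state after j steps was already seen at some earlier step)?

p3

Run of N on w = p q p q q p q p q:
  step 0: p0  (start)
  step 1: p2  (read p: p0→p2)
  step 2: p3  (read q: p2→p3)
  step 3: p3  (read p: p3→p3)   ← first repeat (p3 seen earlier)
  step 4: p3  (read q: p3→p3)
  step 5: p3  (read q: p3→p3)
  step 6: p3  (read p: p3→p3)
  step 7: p3  (read q: p3→p3)
  step 8: p3  (read p: p3→p3)
  step 9: p3  (read q: p3→p3)

The earliest repeat is at step j = 3: N is in p3, which it already visited at step i = 2.
The DFA has 5 states, so the proof of the pumping lemma guarantees a repeated state among the first 5+1 visited; the segment between the two visits is the pumpable y.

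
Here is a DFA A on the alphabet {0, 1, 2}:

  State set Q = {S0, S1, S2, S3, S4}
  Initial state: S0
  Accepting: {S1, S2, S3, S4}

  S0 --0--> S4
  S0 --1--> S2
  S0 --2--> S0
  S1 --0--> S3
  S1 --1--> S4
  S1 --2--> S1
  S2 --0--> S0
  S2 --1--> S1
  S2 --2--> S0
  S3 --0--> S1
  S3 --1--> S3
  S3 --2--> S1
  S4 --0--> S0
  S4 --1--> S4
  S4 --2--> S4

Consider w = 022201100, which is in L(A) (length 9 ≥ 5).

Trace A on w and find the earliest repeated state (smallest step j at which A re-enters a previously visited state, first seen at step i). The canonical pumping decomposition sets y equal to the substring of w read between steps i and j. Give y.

2

State sequence: S0 -0-> S4 -2-> S4 -2-> S4 -2-> S4 -0-> S0 -1-> S2 -1-> S1 -0-> S3 -0-> S1
First repeat at step 2: S4 was already visited.

So i = 1, j = 2, giving x = w[0:1] = 0, y = w[1:2] = 2, z = w[2:9] = 2201100.
Check: |xy| = 2 ≤ 5 and |y| = 1 ≥ 1. Reading y takes A from S4 back to S4, so every xyⁱz is accepted.
Pumping length from the standard proof: p = 5 (the number of states). The repeated state found above gives |xy| = j ≤ 5 and |y| = j − i ≥ 1.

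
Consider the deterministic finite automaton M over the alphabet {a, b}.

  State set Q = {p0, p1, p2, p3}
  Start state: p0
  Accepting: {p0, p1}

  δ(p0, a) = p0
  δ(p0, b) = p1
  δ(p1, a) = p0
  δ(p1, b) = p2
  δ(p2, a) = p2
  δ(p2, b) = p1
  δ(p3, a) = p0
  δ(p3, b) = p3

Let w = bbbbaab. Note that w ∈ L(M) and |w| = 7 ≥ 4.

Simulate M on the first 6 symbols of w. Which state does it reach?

Run of M on the first 6 characters of w = b b b b a a:
  step 0: p0  (start)
  step 1: p1  (read b: p0→p1)
  step 2: p2  (read b: p1→p2)
  step 3: p1  (read b: p2→p1)
  step 4: p2  (read b: p1→p2)
  step 5: p2  (read a: p2→p2)
  step 6: p2  (read a: p2→p2)

After reading 6 characters, M is in state p2.
(This kind of state-tracing is the core of the pumping-lemma construction: with 4 states, pigeonhole forces a repeat within the first 4 steps.)

p2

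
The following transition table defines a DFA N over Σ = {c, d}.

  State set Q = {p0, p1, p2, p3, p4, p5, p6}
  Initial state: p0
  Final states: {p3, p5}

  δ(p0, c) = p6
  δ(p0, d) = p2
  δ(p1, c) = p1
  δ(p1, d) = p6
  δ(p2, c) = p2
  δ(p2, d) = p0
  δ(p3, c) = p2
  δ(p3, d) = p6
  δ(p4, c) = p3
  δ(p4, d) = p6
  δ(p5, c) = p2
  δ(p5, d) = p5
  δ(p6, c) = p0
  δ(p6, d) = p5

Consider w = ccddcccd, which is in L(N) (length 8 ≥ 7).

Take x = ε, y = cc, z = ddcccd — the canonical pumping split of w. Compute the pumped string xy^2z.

xy^2z = ε·cc·cc·ddcccd = ccccddcccd.
Reading y = cc takes N from p0 back to p0, so after x·y·y the machine is still in p0, and z then leads to the accepting state p5. Hence ccccddcccd ∈ L(N).

ccccddcccd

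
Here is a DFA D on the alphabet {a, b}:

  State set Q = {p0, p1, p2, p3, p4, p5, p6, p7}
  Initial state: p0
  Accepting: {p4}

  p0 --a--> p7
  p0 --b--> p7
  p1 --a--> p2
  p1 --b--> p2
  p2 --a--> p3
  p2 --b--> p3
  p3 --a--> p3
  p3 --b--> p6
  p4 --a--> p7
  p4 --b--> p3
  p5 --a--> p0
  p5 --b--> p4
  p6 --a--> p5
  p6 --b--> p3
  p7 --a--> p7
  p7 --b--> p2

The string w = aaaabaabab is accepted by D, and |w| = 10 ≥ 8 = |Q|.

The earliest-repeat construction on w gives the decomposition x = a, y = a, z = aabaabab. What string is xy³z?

aaaaaabaabab

xy^3z = a·a·a·a·aabaabab = aaaaaabaabab.
Reading y = a takes D from p7 back to p7, so after x·y·y·y the machine is still in p7, and z then leads to the accepting state p4. Hence aaaaaabaabab ∈ L(D).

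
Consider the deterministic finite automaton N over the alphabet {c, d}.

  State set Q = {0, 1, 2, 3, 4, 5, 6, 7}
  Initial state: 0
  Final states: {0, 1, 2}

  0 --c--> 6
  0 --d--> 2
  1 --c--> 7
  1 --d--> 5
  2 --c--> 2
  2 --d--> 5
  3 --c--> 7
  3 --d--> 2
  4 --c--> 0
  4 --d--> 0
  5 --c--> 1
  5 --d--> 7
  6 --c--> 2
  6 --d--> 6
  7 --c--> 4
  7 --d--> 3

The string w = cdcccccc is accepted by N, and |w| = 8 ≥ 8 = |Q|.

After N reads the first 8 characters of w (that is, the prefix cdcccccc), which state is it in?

2

Run of N on the first 8 characters of w = c d c c c c c c:
  step 0: 0  (start)
  step 1: 6  (read c: 0→6)
  step 2: 6  (read d: 6→6)
  step 3: 2  (read c: 6→2)
  step 4: 2  (read c: 2→2)
  step 5: 2  (read c: 2→2)
  step 6: 2  (read c: 2→2)
  step 7: 2  (read c: 2→2)
  step 8: 2  (read c: 2→2)

After reading 8 characters, N is in state 2.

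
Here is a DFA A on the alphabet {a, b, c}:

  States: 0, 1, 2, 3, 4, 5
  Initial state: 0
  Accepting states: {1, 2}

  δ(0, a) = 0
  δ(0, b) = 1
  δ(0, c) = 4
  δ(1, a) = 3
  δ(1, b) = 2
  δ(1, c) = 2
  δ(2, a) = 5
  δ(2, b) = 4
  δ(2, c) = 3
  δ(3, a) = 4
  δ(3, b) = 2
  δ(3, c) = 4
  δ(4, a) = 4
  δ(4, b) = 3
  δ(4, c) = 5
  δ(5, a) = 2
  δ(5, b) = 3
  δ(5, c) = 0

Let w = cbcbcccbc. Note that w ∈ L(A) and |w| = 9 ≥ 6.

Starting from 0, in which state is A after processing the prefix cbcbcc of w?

5

Run of A on the first 6 characters of w = c b c b c c:
  step 0: 0  (start)
  step 1: 4  (read c: 0→4)
  step 2: 3  (read b: 4→3)
  step 3: 4  (read c: 3→4)
  step 4: 3  (read b: 4→3)
  step 5: 4  (read c: 3→4)
  step 6: 5  (read c: 4→5)

After reading 6 characters, A is in state 5.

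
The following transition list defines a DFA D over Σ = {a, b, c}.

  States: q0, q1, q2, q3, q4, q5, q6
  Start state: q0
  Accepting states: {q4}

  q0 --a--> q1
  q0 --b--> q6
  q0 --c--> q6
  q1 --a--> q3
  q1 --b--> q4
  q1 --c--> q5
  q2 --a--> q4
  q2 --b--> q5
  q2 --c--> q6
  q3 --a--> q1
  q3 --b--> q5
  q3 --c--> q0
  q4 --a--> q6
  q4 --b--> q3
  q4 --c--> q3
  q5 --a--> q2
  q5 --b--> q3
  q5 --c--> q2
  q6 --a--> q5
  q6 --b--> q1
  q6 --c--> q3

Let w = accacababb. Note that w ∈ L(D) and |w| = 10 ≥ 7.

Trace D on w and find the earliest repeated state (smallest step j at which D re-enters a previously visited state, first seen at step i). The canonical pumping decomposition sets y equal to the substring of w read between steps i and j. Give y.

State sequence: q0 -a-> q1 -c-> q5 -c-> q2 -a-> q4 -c-> q3 -a-> q1 -b-> q4 -a-> q6 -b-> q1 -b-> q4
First repeat at step 6: q1 was already visited.

So i = 1, j = 6, giving x = w[0:1] = a, y = w[1:6] = ccaca, z = w[6:10] = babb.
Check: |xy| = 6 ≤ 7 and |y| = 5 ≥ 1. Reading y takes D from q1 back to q1, so every xyⁱz is accepted.

ccaca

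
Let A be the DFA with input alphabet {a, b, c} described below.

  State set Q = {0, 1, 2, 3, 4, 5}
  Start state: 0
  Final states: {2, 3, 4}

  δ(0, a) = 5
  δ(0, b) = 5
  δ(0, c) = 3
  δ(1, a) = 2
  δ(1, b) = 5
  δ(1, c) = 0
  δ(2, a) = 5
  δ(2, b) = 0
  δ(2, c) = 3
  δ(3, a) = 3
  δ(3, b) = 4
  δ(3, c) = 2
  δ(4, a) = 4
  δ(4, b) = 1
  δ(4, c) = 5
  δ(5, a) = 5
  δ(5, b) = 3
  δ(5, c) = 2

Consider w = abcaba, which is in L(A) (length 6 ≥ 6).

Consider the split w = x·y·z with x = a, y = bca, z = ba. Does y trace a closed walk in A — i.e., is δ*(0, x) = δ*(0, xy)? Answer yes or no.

yes

State sequence: 0 -a-> 5 -b-> 3 -c-> 2 -a-> 5

After x (step 1): 5. After xy (step 4): 5.
They match, so y = bca drives A around a cycle from 5 back to itself; pumping y any number of times keeps A in 5 before reading z, and xyⁱz ∈ L(A) for every i ≥ 0.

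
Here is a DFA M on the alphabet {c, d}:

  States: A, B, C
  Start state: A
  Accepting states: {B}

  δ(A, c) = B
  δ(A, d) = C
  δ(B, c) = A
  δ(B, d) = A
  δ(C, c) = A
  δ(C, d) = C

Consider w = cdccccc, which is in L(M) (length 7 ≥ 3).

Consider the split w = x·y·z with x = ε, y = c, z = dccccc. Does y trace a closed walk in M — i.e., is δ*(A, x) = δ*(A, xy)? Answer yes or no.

State sequence: A -c-> B

After x (step 0): A. After xy (step 1): B.
They differ (A ≠ B), so y is not a cycle from the state after x; this split is not the one the pumping-lemma construction produces, and pumping y need not keep the string in L(M).

no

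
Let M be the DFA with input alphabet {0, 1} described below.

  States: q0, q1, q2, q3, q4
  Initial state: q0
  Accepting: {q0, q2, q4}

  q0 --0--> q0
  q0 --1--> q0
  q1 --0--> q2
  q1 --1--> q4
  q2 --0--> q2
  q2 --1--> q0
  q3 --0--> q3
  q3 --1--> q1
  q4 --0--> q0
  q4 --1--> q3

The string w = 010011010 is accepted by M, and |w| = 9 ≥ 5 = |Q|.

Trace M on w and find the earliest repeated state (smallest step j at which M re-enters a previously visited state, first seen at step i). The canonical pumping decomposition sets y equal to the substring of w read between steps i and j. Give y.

Run of M on w = 0 1 0 0 1 1 0 1 0:
  step 0: q0  (start)
  step 1: q0  (read 0: q0→q0)   ← first repeat (q0 seen earlier)
  step 2: q0  (read 1: q0→q0)
  step 3: q0  (read 0: q0→q0)
  step 4: q0  (read 0: q0→q0)
  step 5: q0  (read 1: q0→q0)
  step 6: q0  (read 1: q0→q0)
  step 7: q0  (read 0: q0→q0)
  step 8: q0  (read 1: q0→q0)
  step 9: q0  (read 0: q0→q0)

So i = 0, j = 1, giving x = w[0:0] = ε, y = w[0:1] = 0, z = w[1:9] = 10011010.
Check: |xy| = 1 ≤ 5 and |y| = 1 ≥ 1. Reading y takes M from q0 back to q0, so every xyⁱz is accepted.

0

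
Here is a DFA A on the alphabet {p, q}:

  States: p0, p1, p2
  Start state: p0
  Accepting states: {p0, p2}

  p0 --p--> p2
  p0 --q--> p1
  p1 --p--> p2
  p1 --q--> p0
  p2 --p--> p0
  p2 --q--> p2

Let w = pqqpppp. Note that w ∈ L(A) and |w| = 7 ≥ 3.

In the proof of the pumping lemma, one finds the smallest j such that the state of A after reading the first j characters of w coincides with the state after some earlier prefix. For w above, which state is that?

p2

Run of A on w = p q q p p p p:
  step 0: p0  (start)
  step 1: p2  (read p: p0→p2)
  step 2: p2  (read q: p2→p2)   ← first repeat (p2 seen earlier)
  step 3: p2  (read q: p2→p2)
  step 4: p0  (read p: p2→p0)
  step 5: p2  (read p: p0→p2)
  step 6: p0  (read p: p2→p0)
  step 7: p2  (read p: p0→p2)

The earliest repeat is at step j = 2: A is in p2, which it already visited at step i = 1.
Since A has 3 states, any run of length ≥ 3 visits 3+1 states, so by pigeonhole some state repeats within the first 3 steps — that repeat gives the pumpable loop.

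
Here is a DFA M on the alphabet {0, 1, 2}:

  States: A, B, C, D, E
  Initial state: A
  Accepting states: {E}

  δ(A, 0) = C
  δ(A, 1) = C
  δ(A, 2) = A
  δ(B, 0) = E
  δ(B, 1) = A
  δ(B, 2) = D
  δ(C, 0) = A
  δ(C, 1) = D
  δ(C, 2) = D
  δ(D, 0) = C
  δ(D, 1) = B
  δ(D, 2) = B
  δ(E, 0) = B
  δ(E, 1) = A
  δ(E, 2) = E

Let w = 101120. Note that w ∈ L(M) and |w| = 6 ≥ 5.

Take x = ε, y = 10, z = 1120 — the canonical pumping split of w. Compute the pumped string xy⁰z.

1120

xy⁰z = xz = ε·1120 = 1120.
Reading y = 10 takes M from A back to A, so after x the machine is still in A, and z then leads to the accepting state E. Hence 1120 ∈ L(M).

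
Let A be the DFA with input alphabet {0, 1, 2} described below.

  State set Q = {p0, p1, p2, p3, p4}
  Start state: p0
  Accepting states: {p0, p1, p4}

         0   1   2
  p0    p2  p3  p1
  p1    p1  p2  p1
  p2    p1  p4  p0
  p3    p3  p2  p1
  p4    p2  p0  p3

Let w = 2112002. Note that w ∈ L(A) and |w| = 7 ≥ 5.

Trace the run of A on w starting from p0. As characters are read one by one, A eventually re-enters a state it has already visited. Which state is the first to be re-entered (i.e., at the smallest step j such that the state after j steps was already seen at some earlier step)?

p3

Run of A on w = 2 1 1 2 0 0 2:
  step 0: p0  (start)
  step 1: p1  (read 2: p0→p1)
  step 2: p2  (read 1: p1→p2)
  step 3: p4  (read 1: p2→p4)
  step 4: p3  (read 2: p4→p3)
  step 5: p3  (read 0: p3→p3)   ← first repeat (p3 seen earlier)
  step 6: p3  (read 0: p3→p3)
  step 7: p1  (read 2: p3→p1)

The earliest repeat is at step j = 5: A is in p3, which it already visited at step i = 4.
Since A has 5 states, any run of length ≥ 5 visits 5+1 states, so by pigeonhole some state repeats within the first 5 steps — that repeat gives the pumpable loop.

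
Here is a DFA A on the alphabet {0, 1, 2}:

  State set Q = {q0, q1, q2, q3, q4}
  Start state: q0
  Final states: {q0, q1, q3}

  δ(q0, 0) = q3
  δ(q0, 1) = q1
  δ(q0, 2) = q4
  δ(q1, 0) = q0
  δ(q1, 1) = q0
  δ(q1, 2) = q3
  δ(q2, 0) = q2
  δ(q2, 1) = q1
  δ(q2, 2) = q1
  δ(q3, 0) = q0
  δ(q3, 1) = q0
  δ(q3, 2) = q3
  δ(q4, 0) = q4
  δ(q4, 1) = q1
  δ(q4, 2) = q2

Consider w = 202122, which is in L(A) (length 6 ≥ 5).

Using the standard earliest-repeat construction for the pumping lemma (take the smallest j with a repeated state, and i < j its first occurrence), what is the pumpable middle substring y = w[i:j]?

0

Run of A on w = 2 0 2 1 2 2:
  step 0: q0  (start)
  step 1: q4  (read 2: q0→q4)
  step 2: q4  (read 0: q4→q4)   ← first repeat (q4 seen earlier)
  step 3: q2  (read 2: q4→q2)
  step 4: q1  (read 1: q2→q1)
  step 5: q3  (read 2: q1→q3)
  step 6: q3  (read 2: q3→q3)

So i = 1, j = 2, giving x = w[0:1] = 2, y = w[1:2] = 0, z = w[2:6] = 2122.
Check: |xy| = 2 ≤ 5 and |y| = 1 ≥ 1. Reading y takes A from q4 back to q4, so every xyⁱz is accepted.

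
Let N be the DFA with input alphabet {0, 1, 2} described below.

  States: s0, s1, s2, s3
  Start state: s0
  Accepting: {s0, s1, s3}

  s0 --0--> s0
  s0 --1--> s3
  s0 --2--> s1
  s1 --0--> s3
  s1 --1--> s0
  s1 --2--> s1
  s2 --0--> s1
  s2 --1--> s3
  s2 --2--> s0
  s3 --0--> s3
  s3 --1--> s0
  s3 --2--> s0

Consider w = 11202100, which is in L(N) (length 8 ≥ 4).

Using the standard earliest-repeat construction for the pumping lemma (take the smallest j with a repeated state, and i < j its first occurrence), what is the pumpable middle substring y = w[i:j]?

11

Run of N on w = 1 1 2 0 2 1 0 0:
  step 0: s0  (start)
  step 1: s3  (read 1: s0→s3)
  step 2: s0  (read 1: s3→s0)   ← first repeat (s0 seen earlier)
  step 3: s1  (read 2: s0→s1)
  step 4: s3  (read 0: s1→s3)
  step 5: s0  (read 2: s3→s0)
  step 6: s3  (read 1: s0→s3)
  step 7: s3  (read 0: s3→s3)
  step 8: s3  (read 0: s3→s3)

So i = 0, j = 2, giving x = w[0:0] = ε, y = w[0:2] = 11, z = w[2:8] = 202100.
Check: |xy| = 2 ≤ 4 and |y| = 2 ≥ 1. Reading y takes N from s0 back to s0, so every xyⁱz is accepted.
Pumping length from the standard proof: p = 4 (the number of states). The repeated state found above gives |xy| = j ≤ 4 and |y| = j − i ≥ 1.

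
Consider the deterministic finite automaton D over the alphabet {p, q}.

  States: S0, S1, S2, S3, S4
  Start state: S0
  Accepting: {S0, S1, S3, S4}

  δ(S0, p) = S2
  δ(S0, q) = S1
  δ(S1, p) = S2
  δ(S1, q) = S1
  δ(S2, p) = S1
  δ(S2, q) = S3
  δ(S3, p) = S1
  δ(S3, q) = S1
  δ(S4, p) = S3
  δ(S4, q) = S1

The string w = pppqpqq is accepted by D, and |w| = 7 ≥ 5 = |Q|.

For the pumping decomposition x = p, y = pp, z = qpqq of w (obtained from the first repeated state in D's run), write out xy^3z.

pppppppqpqq

xy^3z = p·pp·pp·pp·qpqq = pppppppqpqq.
Reading y = pp takes D from S2 back to S2, so after x·y·y·y the machine is still in S2, and z then leads to the accepting state S1. Hence pppppppqpqq ∈ L(D).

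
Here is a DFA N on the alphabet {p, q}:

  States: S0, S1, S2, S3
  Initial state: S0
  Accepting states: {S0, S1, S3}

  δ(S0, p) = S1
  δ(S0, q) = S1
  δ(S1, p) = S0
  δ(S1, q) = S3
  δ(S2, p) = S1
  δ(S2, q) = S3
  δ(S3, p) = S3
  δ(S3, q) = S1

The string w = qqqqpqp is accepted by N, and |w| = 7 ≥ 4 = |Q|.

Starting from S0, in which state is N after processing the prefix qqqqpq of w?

S1

Run of N on the first 6 characters of w = q q q q p q:
  step 0: S0  (start)
  step 1: S1  (read q: S0→S1)
  step 2: S3  (read q: S1→S3)
  step 3: S1  (read q: S3→S1)
  step 4: S3  (read q: S1→S3)
  step 5: S3  (read p: S3→S3)
  step 6: S1  (read q: S3→S1)

After reading 6 characters, N is in state S1.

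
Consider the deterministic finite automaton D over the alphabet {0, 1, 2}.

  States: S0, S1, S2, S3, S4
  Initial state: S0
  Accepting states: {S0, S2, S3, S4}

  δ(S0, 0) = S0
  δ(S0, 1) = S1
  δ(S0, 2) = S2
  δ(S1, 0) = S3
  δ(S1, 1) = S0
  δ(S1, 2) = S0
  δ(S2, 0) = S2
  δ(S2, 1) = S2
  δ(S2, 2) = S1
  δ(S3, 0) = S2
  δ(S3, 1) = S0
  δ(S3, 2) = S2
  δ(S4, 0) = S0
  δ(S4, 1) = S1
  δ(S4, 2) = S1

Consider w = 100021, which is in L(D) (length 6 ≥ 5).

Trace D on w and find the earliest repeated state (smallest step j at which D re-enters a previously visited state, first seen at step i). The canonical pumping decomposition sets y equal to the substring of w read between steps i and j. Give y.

0

State sequence: S0 -1-> S1 -0-> S3 -0-> S2 -0-> S2 -2-> S1 -1-> S0
First repeat at step 4: S2 was already visited.

So i = 3, j = 4, giving x = w[0:3] = 100, y = w[3:4] = 0, z = w[4:6] = 21.
Check: |xy| = 4 ≤ 5 and |y| = 1 ≥ 1. Reading y takes D from S2 back to S2, so every xyⁱz is accepted.
Pumping length from the standard proof: p = 5 (the number of states). The repeated state found above gives |xy| = j ≤ 5 and |y| = j − i ≥ 1.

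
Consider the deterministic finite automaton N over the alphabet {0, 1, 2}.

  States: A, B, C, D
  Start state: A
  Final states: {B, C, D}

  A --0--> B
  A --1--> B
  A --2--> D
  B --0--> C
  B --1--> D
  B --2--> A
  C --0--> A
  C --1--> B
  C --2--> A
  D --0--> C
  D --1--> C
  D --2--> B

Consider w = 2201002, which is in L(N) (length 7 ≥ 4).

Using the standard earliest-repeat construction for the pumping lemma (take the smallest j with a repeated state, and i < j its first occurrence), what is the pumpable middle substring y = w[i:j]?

01

State sequence: A -2-> D -2-> B -0-> C -1-> B -0-> C -0-> A -2-> D
First repeat at step 4: B was already visited.

So i = 2, j = 4, giving x = w[0:2] = 22, y = w[2:4] = 01, z = w[4:7] = 002.
Check: |xy| = 4 ≤ 4 and |y| = 2 ≥ 1. Reading y takes N from B back to B, so every xyⁱz is accepted.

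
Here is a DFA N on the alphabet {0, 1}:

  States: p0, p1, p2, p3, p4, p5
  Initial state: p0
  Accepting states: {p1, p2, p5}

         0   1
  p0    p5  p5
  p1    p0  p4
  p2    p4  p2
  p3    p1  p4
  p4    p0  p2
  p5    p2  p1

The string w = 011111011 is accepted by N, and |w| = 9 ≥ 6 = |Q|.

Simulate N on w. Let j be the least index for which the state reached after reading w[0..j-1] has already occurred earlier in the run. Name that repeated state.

State sequence: p0 -0-> p5 -1-> p1 -1-> p4 -1-> p2 -1-> p2 -1-> p2 -0-> p4 -1-> p2 -1-> p2
First repeat at step 5: p2 was already visited.

The earliest repeat is at step j = 5: N is in p2, which it already visited at step i = 4.
The DFA has 6 states, so the proof of the pumping lemma guarantees a repeated state among the first 6+1 visited; the segment between the two visits is the pumpable y.

p2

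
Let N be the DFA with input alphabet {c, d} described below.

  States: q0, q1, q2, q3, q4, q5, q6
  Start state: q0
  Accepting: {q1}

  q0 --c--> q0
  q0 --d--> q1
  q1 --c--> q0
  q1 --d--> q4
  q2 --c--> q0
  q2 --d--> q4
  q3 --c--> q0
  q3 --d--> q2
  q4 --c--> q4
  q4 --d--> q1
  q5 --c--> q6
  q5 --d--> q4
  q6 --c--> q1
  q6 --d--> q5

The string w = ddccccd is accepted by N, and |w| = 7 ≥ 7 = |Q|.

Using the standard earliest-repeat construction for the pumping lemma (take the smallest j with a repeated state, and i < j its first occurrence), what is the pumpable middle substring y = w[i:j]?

Run of N on w = d d c c c c d:
  step 0: q0  (start)
  step 1: q1  (read d: q0→q1)
  step 2: q4  (read d: q1→q4)
  step 3: q4  (read c: q4→q4)   ← first repeat (q4 seen earlier)
  step 4: q4  (read c: q4→q4)
  step 5: q4  (read c: q4→q4)
  step 6: q4  (read c: q4→q4)
  step 7: q1  (read d: q4→q1)

So i = 2, j = 3, giving x = w[0:2] = dd, y = w[2:3] = c, z = w[3:7] = cccd.
Check: |xy| = 3 ≤ 7 and |y| = 1 ≥ 1. Reading y takes N from q4 back to q4, so every xyⁱz is accepted.

c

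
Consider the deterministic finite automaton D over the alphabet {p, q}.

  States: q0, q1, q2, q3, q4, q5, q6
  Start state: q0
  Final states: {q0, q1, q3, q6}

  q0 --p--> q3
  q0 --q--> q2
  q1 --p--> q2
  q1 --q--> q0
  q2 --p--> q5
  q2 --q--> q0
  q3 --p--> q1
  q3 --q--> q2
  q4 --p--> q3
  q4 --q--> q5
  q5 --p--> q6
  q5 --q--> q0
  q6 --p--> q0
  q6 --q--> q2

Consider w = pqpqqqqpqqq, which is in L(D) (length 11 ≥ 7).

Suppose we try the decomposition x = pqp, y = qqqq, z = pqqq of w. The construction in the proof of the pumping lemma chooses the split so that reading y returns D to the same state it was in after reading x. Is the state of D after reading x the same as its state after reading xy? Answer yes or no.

State sequence: q0 -p-> q3 -q-> q2 -p-> q5 -q-> q0 -q-> q2 -q-> q0 -q-> q2

After x (step 3): q5. After xy (step 7): q2.
They differ (q5 ≠ q2), so y is not a cycle from the state after x; this split is not the one the pumping-lemma construction produces, and pumping y need not keep the string in L(D).

no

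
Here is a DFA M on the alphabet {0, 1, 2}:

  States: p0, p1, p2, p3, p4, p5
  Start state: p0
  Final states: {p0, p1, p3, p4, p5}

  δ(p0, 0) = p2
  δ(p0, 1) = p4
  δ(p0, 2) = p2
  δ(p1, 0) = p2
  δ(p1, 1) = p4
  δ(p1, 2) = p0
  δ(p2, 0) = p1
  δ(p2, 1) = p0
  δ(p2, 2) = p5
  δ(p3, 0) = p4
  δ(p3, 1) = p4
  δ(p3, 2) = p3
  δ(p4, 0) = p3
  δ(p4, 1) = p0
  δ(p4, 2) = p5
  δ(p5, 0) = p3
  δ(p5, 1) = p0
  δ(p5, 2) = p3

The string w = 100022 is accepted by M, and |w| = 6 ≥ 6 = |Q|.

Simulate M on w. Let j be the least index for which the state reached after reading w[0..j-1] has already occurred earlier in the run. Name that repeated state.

Run of M on w = 1 0 0 0 2 2:
  step 0: p0  (start)
  step 1: p4  (read 1: p0→p4)
  step 2: p3  (read 0: p4→p3)
  step 3: p4  (read 0: p3→p4)   ← first repeat (p4 seen earlier)
  step 4: p3  (read 0: p4→p3)
  step 5: p3  (read 2: p3→p3)
  step 6: p3  (read 2: p3→p3)

The earliest repeat is at step j = 3: M is in p4, which it already visited at step i = 1.
The DFA has 6 states, so the proof of the pumping lemma guarantees a repeated state among the first 6+1 visited; the segment between the two visits is the pumpable y.

p4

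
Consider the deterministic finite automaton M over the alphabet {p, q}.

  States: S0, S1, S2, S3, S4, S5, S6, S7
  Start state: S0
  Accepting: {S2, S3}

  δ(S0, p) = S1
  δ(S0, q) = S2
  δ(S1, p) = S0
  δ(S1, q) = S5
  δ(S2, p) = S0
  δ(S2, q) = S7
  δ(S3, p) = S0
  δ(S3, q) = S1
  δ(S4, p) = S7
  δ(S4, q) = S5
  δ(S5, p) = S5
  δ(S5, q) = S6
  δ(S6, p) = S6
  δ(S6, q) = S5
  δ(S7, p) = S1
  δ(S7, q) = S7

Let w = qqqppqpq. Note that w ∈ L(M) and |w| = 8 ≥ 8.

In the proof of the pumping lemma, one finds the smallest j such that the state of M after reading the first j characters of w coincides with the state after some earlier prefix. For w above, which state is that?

S7

Run of M on w = q q q p p q p q:
  step 0: S0  (start)
  step 1: S2  (read q: S0→S2)
  step 2: S7  (read q: S2→S7)
  step 3: S7  (read q: S7→S7)   ← first repeat (S7 seen earlier)
  step 4: S1  (read p: S7→S1)
  step 5: S0  (read p: S1→S0)
  step 6: S2  (read q: S0→S2)
  step 7: S0  (read p: S2→S0)
  step 8: S2  (read q: S0→S2)

The earliest repeat is at step j = 3: M is in S7, which it already visited at step i = 2.
With |Q| = 8, pigeonhole forces a state repeat no later than step 8; the substring read between the first and second visits to that state can be pumped.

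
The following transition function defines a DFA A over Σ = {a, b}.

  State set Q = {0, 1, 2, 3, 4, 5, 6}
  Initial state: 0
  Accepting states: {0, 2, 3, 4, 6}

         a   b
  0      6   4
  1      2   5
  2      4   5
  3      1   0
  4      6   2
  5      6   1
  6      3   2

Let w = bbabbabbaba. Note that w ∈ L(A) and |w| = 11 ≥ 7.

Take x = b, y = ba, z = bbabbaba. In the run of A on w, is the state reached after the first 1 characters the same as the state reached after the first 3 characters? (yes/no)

yes

State sequence: 0 -b-> 4 -b-> 2 -a-> 4

After x (step 1): 4. After xy (step 3): 4.
They match, so y = ba drives A around a cycle from 4 back to itself; pumping y any number of times keeps A in 4 before reading z, and xyⁱz ∈ L(A) for every i ≥ 0.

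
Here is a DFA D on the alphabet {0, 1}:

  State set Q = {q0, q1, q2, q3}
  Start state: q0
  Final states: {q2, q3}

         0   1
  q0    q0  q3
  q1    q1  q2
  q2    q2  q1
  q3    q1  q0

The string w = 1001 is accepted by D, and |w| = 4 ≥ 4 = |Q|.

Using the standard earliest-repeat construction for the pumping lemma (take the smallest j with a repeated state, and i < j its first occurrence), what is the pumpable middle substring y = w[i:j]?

0

Run of D on w = 1 0 0 1:
  step 0: q0  (start)
  step 1: q3  (read 1: q0→q3)
  step 2: q1  (read 0: q3→q1)
  step 3: q1  (read 0: q1→q1)   ← first repeat (q1 seen earlier)
  step 4: q2  (read 1: q1→q2)

So i = 2, j = 3, giving x = w[0:2] = 10, y = w[2:3] = 0, z = w[3:4] = 1.
Check: |xy| = 3 ≤ 4 and |y| = 1 ≥ 1. Reading y takes D from q1 back to q1, so every xyⁱz is accepted.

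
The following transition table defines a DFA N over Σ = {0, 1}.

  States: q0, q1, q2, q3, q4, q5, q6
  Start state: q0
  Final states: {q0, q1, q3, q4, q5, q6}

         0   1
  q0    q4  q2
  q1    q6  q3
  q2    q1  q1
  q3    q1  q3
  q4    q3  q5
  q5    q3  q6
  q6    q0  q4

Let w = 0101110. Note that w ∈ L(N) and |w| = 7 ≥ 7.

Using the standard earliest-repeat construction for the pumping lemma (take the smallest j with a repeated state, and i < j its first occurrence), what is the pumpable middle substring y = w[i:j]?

1

Run of N on w = 0 1 0 1 1 1 0:
  step 0: q0  (start)
  step 1: q4  (read 0: q0→q4)
  step 2: q5  (read 1: q4→q5)
  step 3: q3  (read 0: q5→q3)
  step 4: q3  (read 1: q3→q3)   ← first repeat (q3 seen earlier)
  step 5: q3  (read 1: q3→q3)
  step 6: q3  (read 1: q3→q3)
  step 7: q1  (read 0: q3→q1)

So i = 3, j = 4, giving x = w[0:3] = 010, y = w[3:4] = 1, z = w[4:7] = 110.
Check: |xy| = 4 ≤ 7 and |y| = 1 ≥ 1. Reading y takes N from q3 back to q3, so every xyⁱz is accepted.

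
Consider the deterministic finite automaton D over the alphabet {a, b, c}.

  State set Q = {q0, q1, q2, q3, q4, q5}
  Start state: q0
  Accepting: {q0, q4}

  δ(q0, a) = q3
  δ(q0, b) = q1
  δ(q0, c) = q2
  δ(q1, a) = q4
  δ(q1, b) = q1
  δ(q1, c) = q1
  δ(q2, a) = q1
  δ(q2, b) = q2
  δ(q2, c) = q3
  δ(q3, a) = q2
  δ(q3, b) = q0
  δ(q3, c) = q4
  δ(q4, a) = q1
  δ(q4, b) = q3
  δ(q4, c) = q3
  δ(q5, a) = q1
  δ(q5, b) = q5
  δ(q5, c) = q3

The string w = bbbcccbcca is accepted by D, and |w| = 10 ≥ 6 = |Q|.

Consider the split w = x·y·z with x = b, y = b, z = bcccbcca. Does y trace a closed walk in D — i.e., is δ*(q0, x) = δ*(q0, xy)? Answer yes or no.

yes

State sequence: q0 -b-> q1 -b-> q1

After x (step 1): q1. After xy (step 2): q1.
They match, so y = b drives D around a cycle from q1 back to itself; pumping y any number of times keeps D in q1 before reading z, and xyⁱz ∈ L(D) for every i ≥ 0.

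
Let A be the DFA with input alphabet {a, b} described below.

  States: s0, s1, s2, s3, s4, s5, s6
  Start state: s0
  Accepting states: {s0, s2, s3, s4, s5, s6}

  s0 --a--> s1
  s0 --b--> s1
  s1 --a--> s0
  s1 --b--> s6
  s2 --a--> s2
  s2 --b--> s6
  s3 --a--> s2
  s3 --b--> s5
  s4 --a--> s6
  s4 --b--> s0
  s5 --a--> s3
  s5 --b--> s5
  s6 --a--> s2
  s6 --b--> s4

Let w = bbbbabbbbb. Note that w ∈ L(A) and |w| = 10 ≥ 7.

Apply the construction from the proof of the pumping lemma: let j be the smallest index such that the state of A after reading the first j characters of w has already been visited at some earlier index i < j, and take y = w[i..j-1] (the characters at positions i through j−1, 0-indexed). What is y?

State sequence: s0 -b-> s1 -b-> s6 -b-> s4 -b-> s0 -a-> s1 -b-> s6 -b-> s4 -b-> s0 -b-> s1 -b-> s6
First repeat at step 4: s0 was already visited.

So i = 0, j = 4, giving x = w[0:0] = ε, y = w[0:4] = bbbb, z = w[4:10] = abbbbb.
Check: |xy| = 4 ≤ 7 and |y| = 4 ≥ 1. Reading y takes A from s0 back to s0, so every xyⁱz is accepted.

bbbb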